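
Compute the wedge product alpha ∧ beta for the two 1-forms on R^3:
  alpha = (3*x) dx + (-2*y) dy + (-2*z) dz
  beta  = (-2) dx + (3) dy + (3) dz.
alpha ∧ beta = (9*x - 4*y) dx ∧ dy + (9*x - 4*z) dx ∧ dz + (-6*y + 6*z) dy ∧ dz

Distribute the wedge, using dx_i ∧ dx_j = -dx_j ∧ dx_i and dx_i ∧ dx_i = 0. For each pair (i, j) with i < j, the coefficient of dx_i ∧ dx_j in alpha ∧ beta is (alpha_i * beta_j - alpha_j * beta_i). Collecting: alpha ∧ beta = (9*x - 4*y) dx ∧ dy + (9*x - 4*z) dx ∧ dz + (-6*y + 6*z) dy ∧ dz.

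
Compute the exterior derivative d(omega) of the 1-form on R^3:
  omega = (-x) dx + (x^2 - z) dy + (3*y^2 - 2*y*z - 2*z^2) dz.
d(omega) = (2*x) dx ∧ dy + (6*y - 2*z + 1) dy ∧ dz

For a 1-form omega = sum_i f_i dx_i, the exterior derivative is
  d(omega) = sum_{i < j} (∂f_j/∂x_i - ∂f_i/∂x_j) dx_i ∧ dx_j.
  coefficient of dx ∧ dy: ∂f_2/∂x - ∂f_1/∂y = ∂(x^2 - z)/∂x - ∂(-x)/∂y = 2*x
  coefficient of dy ∧ dz: ∂f_3/∂y - ∂f_2/∂z = ∂(3*y^2 - 2*y*z - 2*z^2)/∂y - ∂(x^2 - z)/∂z = 6*y - 2*z + 1
Assembling: d(omega) = (2*x) dx ∧ dy + (6*y - 2*z + 1) dy ∧ dz.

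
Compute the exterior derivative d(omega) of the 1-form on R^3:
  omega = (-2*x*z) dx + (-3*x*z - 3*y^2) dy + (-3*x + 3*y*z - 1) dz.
d(omega) = (-3*z) dx ∧ dy + (2*x - 3) dx ∧ dz + (3*x + 3*z) dy ∧ dz

For a 1-form omega = sum_i f_i dx_i, the exterior derivative is
  d(omega) = sum_{i < j} (∂f_j/∂x_i - ∂f_i/∂x_j) dx_i ∧ dx_j.
  coefficient of dx ∧ dy: ∂f_2/∂x - ∂f_1/∂y = ∂(-3*x*z - 3*y^2)/∂x - ∂(-2*x*z)/∂y = -3*z
  coefficient of dx ∧ dz: ∂f_3/∂x - ∂f_1/∂z = ∂(-3*x + 3*y*z - 1)/∂x - ∂(-2*x*z)/∂z = 2*x - 3
  coefficient of dy ∧ dz: ∂f_3/∂y - ∂f_2/∂z = ∂(-3*x + 3*y*z - 1)/∂y - ∂(-3*x*z - 3*y^2)/∂z = 3*x + 3*z
Assembling: d(omega) = (-3*z) dx ∧ dy + (2*x - 3) dx ∧ dz + (3*x + 3*z) dy ∧ dz.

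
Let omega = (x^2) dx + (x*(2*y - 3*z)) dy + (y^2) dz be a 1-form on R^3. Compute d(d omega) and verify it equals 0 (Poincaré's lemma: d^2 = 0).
d(d omega) = 0

Step 1: d omega = sum_{i<j} (∂f_j/∂x_i - ∂f_i/∂x_j) dx_i ∧ dx_j:
  coeff of dx ∧ dy: 2*y - 3*z
  coeff of dx ∧ dz: 0
  coeff of dy ∧ dz: 3*x + 2*y
Step 2: Apply d again to each 2-form coefficient. The only possible 3-form in R^3 is dx ∧ dy ∧ dz, with coefficient
  ∂(coeff of dy∧dz)/∂x - ∂(coeff of dx∧dz)/∂y + ∂(coeff of dx∧dy)/∂z
  = ∂/∂x (3*x + 2*y) - ∂/∂y (0) + ∂/∂z (2*y - 3*z).
Each of these terms simplifies to sums of mixed partials that cancel in pairs. The result is 0 (by equality of mixed partials for smooth functions — Schwarz / Clairaut).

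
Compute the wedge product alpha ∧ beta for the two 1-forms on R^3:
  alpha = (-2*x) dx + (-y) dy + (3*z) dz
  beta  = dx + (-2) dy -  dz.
alpha ∧ beta = (4*x + y) dx ∧ dy + (2*x - 3*z) dx ∧ dz + (y + 6*z) dy ∧ dz

Distribute the wedge, using dx_i ∧ dx_j = -dx_j ∧ dx_i and dx_i ∧ dx_i = 0. For each pair (i, j) with i < j, the coefficient of dx_i ∧ dx_j in alpha ∧ beta is (alpha_i * beta_j - alpha_j * beta_i). Collecting: alpha ∧ beta = (4*x + y) dx ∧ dy + (2*x - 3*z) dx ∧ dz + (y + 6*z) dy ∧ dz.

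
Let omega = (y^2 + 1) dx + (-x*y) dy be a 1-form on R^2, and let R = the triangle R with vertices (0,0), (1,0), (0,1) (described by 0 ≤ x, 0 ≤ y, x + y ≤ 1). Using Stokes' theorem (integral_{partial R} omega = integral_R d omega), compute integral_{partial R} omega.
integral_(partial R) omega = -1/2

Stokes: integral_partial_R omega = integral_R d omega with d omega = (∂Q/∂x - ∂P/∂y) dx ∧ dy.
  ∂Q/∂x = -y
  ∂P/∂y = 2*y
  integrand = ∂Q/∂x - ∂P/∂y = -3*y.
Integrating over R: integral_0^1 integral_0^{1-x} (-3*y) dy dx = -1/2.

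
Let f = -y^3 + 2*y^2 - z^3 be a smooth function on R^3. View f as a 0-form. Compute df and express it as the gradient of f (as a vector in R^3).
df = (0) dx + (y*(4 - 3*y)) dy + (-3*z^2) dz; grad f = (0, y*(4 - 3*y), -3*z^2)

For a 0-form f, d f = (∂f/∂x) dx + (∂f/∂y) dy + (∂f/∂z) dz. The components of the vector representation are exactly the entries of grad f in Cartesian coordinates:
  ∂f/∂x = 0
  ∂f/∂y = y*(4 - 3*y)
  ∂f/∂z = -3*z^2.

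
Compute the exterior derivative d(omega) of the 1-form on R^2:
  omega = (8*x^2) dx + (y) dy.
d(omega) = 0

For a 1-form omega = sum_i f_i dx_i, the exterior derivative is
  d(omega) = sum_{i < j} (∂f_j/∂x_i - ∂f_i/∂x_j) dx_i ∧ dx_j.

Assembling: d(omega) = 0.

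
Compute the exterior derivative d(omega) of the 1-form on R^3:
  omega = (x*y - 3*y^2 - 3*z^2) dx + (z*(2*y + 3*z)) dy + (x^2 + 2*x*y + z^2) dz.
d(omega) = (-x + 6*y) dx ∧ dy + (2*x + 2*y + 6*z) dx ∧ dz + (2*x - 2*y - 6*z) dy ∧ dz

For a 1-form omega = sum_i f_i dx_i, the exterior derivative is
  d(omega) = sum_{i < j} (∂f_j/∂x_i - ∂f_i/∂x_j) dx_i ∧ dx_j.
  coefficient of dx ∧ dy: ∂f_2/∂x - ∂f_1/∂y = ∂(z*(2*y + 3*z))/∂x - ∂(x*y - 3*y^2 - 3*z^2)/∂y = -x + 6*y
  coefficient of dx ∧ dz: ∂f_3/∂x - ∂f_1/∂z = ∂(x^2 + 2*x*y + z^2)/∂x - ∂(x*y - 3*y^2 - 3*z^2)/∂z = 2*x + 2*y + 6*z
  coefficient of dy ∧ dz: ∂f_3/∂y - ∂f_2/∂z = ∂(x^2 + 2*x*y + z^2)/∂y - ∂(z*(2*y + 3*z))/∂z = 2*x - 2*y - 6*z
Assembling: d(omega) = (-x + 6*y) dx ∧ dy + (2*x + 2*y + 6*z) dx ∧ dz + (2*x - 2*y - 6*z) dy ∧ dz.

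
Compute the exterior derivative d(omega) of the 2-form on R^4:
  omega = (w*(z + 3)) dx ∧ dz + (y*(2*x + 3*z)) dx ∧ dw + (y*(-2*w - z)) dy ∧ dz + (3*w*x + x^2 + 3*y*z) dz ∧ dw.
d(omega) = (3*w + 2*x - 3*y + z + 3) dx ∧ dz ∧ dw + (-2*x - 3*z) dx ∧ dy ∧ dw + (-2*y + 3*z) dy ∧ dz ∧ dw

For a 2-form omega = sum_{i<j} g_{ij} dx_i ∧ dx_j, the exterior derivative is
  d(omega) = sum_{i<j} d(g_{ij}) ∧ dx_i ∧ dx_j = sum_{i<j, k} (∂g_{ij}/∂x_k) dx_k ∧ dx_i ∧ dx_j.
Expand each term, using dx_k ∧ dx_i ∧ dx_j = sgn(permutation) dx_{(a)} ∧ dx_{(b)} ∧ dx_{(c)} with (a < b < c) sorted:
  d(w*(z + 3)) includes (∂/∂w)(w*(z + 3)) dw = (z + 3) dw, which multiplied by dx ∧ dz gives (z + 3) dx ∧ dz ∧ dw
  d(y*(2*x + 3*z)) includes (∂/∂y)(y*(2*x + 3*z)) dy = (2*x + 3*z) dy, which multiplied by dx ∧ dw gives (-2*x - 3*z) dx ∧ dy ∧ dw
  d(y*(2*x + 3*z)) includes (∂/∂z)(y*(2*x + 3*z)) dz = (3*y) dz, which multiplied by dx ∧ dw gives (-3*y) dx ∧ dz ∧ dw
  d(y*(-2*w - z)) includes (∂/∂w)(y*(-2*w - z)) dw = (-2*y) dw, which multiplied by dy ∧ dz gives (-2*y) dy ∧ dz ∧ dw
  d(3*w*x + x^2 + 3*y*z) includes (∂/∂x)(3*w*x + x^2 + 3*y*z) dx = (3*w + 2*x) dx, which multiplied by dz ∧ dw gives (3*w + 2*x) dx ∧ dz ∧ dw
  d(3*w*x + x^2 + 3*y*z) includes (∂/∂y)(3*w*x + x^2 + 3*y*z) dy = (3*z) dy, which multiplied by dz ∧ dw gives (3*z) dy ∧ dz ∧ dw
Collecting like 3-forms: d(omega) = (3*w + 2*x - 3*y + z + 3) dx ∧ dz ∧ dw + (-2*x - 3*z) dx ∧ dy ∧ dw + (-2*y + 3*z) dy ∧ dz ∧ dw.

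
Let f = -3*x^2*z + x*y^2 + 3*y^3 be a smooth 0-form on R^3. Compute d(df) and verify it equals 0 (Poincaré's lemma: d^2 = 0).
d(df) = 0

Step 1: df = sum_i (∂f/∂x_i) dx_i = (-6*x*z + y^2) dx + (y*(2*x + 9*y)) dy + (-3*x^2) dz.
Step 2: Apply d again. Using the 1-form formula, the coefficient of dx ∧ dy in d(df) is ∂^2 f/∂x ∂y - ∂^2 f/∂y ∂x = (2*y) - (2*y) = 0 (equality of mixed partials for smooth f).
Similarly for dx ∧ dz and dy ∧ dz — all coefficients vanish. So d(df) = 0.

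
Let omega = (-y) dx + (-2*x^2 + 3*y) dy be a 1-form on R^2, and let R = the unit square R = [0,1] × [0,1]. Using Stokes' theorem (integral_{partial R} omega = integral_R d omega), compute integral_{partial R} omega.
integral_(partial R) omega = -1

Stokes: integral_partial_R omega = integral_R d omega with d omega = (∂Q/∂x - ∂P/∂y) dx ∧ dy.
  ∂Q/∂x = -4*x
  ∂P/∂y = -1
  integrand = ∂Q/∂x - ∂P/∂y = 1 - 4*x.
Integrating over R: integral_0^1 integral_0^1 (1 - 4*x) dx dy = -1.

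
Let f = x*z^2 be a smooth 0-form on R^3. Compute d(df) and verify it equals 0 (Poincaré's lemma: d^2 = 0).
d(df) = 0

Step 1: df = sum_i (∂f/∂x_i) dx_i = (z^2) dx + (0) dy + (2*x*z) dz.
Step 2: Apply d again. Using the 1-form formula, the coefficient of dx ∧ dy in d(df) is ∂^2 f/∂x ∂y - ∂^2 f/∂y ∂x = (0) - (0) = 0 (equality of mixed partials for smooth f).
Similarly for dx ∧ dz and dy ∧ dz — all coefficients vanish. So d(df) = 0.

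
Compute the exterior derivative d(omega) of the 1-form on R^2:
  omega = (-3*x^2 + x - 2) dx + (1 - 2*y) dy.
d(omega) = 0

For a 1-form omega = sum_i f_i dx_i, the exterior derivative is
  d(omega) = sum_{i < j} (∂f_j/∂x_i - ∂f_i/∂x_j) dx_i ∧ dx_j.

Assembling: d(omega) = 0.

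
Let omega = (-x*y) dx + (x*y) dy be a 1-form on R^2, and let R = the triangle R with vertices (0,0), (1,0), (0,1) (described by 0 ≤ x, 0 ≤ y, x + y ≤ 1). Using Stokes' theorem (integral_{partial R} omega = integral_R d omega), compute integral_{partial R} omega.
integral_(partial R) omega = 1/3

Stokes: integral_partial_R omega = integral_R d omega with d omega = (∂Q/∂x - ∂P/∂y) dx ∧ dy.
  ∂Q/∂x = y
  ∂P/∂y = -x
  integrand = ∂Q/∂x - ∂P/∂y = x + y.
Integrating over R: integral_0^1 integral_0^{1-x} (x + y) dy dx = 1/3.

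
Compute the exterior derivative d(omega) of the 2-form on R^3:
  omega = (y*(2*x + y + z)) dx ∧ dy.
d(omega) = (y) dx ∧ dy ∧ dz

For a 2-form omega = sum_{i<j} g_{ij} dx_i ∧ dx_j, the exterior derivative is
  d(omega) = sum_{i<j} d(g_{ij}) ∧ dx_i ∧ dx_j = sum_{i<j, k} (∂g_{ij}/∂x_k) dx_k ∧ dx_i ∧ dx_j.
Expand each term, using dx_k ∧ dx_i ∧ dx_j = sgn(permutation) dx_{(a)} ∧ dx_{(b)} ∧ dx_{(c)} with (a < b < c) sorted:
  d(y*(2*x + y + z)) includes (∂/∂z)(y*(2*x + y + z)) dz = (y) dz, which multiplied by dx ∧ dy gives (y) dx ∧ dy ∧ dz
Collecting like 3-forms: d(omega) = (y) dx ∧ dy ∧ dz.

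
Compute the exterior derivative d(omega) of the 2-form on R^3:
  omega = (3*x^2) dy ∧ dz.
d(omega) = (6*x) dx ∧ dy ∧ dz

For a 2-form omega = sum_{i<j} g_{ij} dx_i ∧ dx_j, the exterior derivative is
  d(omega) = sum_{i<j} d(g_{ij}) ∧ dx_i ∧ dx_j = sum_{i<j, k} (∂g_{ij}/∂x_k) dx_k ∧ dx_i ∧ dx_j.
Expand each term, using dx_k ∧ dx_i ∧ dx_j = sgn(permutation) dx_{(a)} ∧ dx_{(b)} ∧ dx_{(c)} with (a < b < c) sorted:
  d(3*x^2) includes (∂/∂x)(3*x^2) dx = (6*x) dx, which multiplied by dy ∧ dz gives (6*x) dx ∧ dy ∧ dz
Collecting like 3-forms: d(omega) = (6*x) dx ∧ dy ∧ dz.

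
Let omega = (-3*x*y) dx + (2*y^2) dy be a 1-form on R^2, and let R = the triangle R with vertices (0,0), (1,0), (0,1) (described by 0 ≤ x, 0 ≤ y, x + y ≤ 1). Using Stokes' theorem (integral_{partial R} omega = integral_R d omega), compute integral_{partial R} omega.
integral_(partial R) omega = 1/2

Stokes: integral_partial_R omega = integral_R d omega with d omega = (∂Q/∂x - ∂P/∂y) dx ∧ dy.
  ∂Q/∂x = 0
  ∂P/∂y = -3*x
  integrand = ∂Q/∂x - ∂P/∂y = 3*x.
Integrating over R: integral_0^1 integral_0^{1-x} (3*x) dy dx = 1/2.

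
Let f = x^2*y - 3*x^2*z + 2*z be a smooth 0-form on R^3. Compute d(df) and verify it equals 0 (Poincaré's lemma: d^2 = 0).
d(df) = 0

Step 1: df = sum_i (∂f/∂x_i) dx_i = (2*x*(y - 3*z)) dx + (x^2) dy + (2 - 3*x^2) dz.
Step 2: Apply d again. Using the 1-form formula, the coefficient of dx ∧ dy in d(df) is ∂^2 f/∂x ∂y - ∂^2 f/∂y ∂x = (2*x) - (2*x) = 0 (equality of mixed partials for smooth f).
Similarly for dx ∧ dz and dy ∧ dz — all coefficients vanish. So d(df) = 0.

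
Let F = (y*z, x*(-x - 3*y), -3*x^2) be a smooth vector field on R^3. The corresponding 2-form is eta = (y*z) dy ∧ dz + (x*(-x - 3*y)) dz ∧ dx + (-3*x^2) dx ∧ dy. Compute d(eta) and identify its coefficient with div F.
d(eta) = (-3*x) dx ∧ dy ∧ dz; div F = -3*x

For a 2-form in R^3 of the form above, applying d gives a 3-form with coefficient ∂P/∂x + ∂Q/∂y + ∂R/∂z:
  ∂P/∂x = 0
  ∂Q/∂y = -3*x
  ∂R/∂z = 0
Sum = -3*x, which is exactly div F.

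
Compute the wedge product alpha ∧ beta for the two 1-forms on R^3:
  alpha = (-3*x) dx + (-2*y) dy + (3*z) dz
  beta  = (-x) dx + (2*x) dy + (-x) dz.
alpha ∧ beta = (-2*x*(3*x + y)) dx ∧ dy + (3*x*(x + z)) dx ∧ dz + (2*x*(y - 3*z)) dy ∧ dz

Distribute the wedge, using dx_i ∧ dx_j = -dx_j ∧ dx_i and dx_i ∧ dx_i = 0. For each pair (i, j) with i < j, the coefficient of dx_i ∧ dx_j in alpha ∧ beta is (alpha_i * beta_j - alpha_j * beta_i). Collecting: alpha ∧ beta = (-2*x*(3*x + y)) dx ∧ dy + (3*x*(x + z)) dx ∧ dz + (2*x*(y - 3*z)) dy ∧ dz.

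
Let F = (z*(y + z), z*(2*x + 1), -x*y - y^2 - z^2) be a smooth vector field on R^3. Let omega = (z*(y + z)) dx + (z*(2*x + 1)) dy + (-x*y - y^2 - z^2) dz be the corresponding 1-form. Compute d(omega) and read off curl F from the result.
d(omega) = (-3*x - 2*y - 1) dy ∧ dz + (2*y + 2*z) dz ∧ dx + (z) dx ∧ dy; curl F = (-3*x - 2*y - 1, 2*y + 2*z, z)

d omega = sum_{i<j} (∂f_j/∂x_i - ∂f_i/∂x_j) dx_i ∧ dx_j. Under the identification (dy ∧ dz, dz ∧ dx, dx ∧ dy) ↔ (e_x, e_y, e_z), the coefficients are exactly the components of curl F. Compute:
  ∂R/∂y - ∂Q/∂z = (-x - 2*y) - (2*x + 1) = -3*x - 2*y - 1
  ∂P/∂z - ∂R/∂x = (y + 2*z) - (-y) = 2*y + 2*z
  ∂Q/∂x - ∂P/∂y = (2*z) - (z) = z.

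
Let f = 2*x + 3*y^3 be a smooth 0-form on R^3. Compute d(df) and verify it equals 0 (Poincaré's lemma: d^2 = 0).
d(df) = 0

Step 1: df = sum_i (∂f/∂x_i) dx_i = (2) dx + (9*y^2) dy + (0) dz.
Step 2: Apply d again. Using the 1-form formula, the coefficient of dx ∧ dy in d(df) is ∂^2 f/∂x ∂y - ∂^2 f/∂y ∂x = (0) - (0) = 0 (equality of mixed partials for smooth f).
Similarly for dx ∧ dz and dy ∧ dz — all coefficients vanish. So d(df) = 0.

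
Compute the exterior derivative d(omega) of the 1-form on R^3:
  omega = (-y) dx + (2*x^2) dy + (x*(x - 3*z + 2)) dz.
d(omega) = (4*x + 1) dx ∧ dy + (2*x - 3*z + 2) dx ∧ dz

For a 1-form omega = sum_i f_i dx_i, the exterior derivative is
  d(omega) = sum_{i < j} (∂f_j/∂x_i - ∂f_i/∂x_j) dx_i ∧ dx_j.
  coefficient of dx ∧ dy: ∂f_2/∂x - ∂f_1/∂y = ∂(2*x^2)/∂x - ∂(-y)/∂y = 4*x + 1
  coefficient of dx ∧ dz: ∂f_3/∂x - ∂f_1/∂z = ∂(x*(x - 3*z + 2))/∂x - ∂(-y)/∂z = 2*x - 3*z + 2
Assembling: d(omega) = (4*x + 1) dx ∧ dy + (2*x - 3*z + 2) dx ∧ dz.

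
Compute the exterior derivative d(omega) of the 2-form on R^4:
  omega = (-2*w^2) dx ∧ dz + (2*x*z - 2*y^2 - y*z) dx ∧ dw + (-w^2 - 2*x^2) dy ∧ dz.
d(omega) = (-4*w - 2*x + y) dx ∧ dz ∧ dw + (4*y + z) dx ∧ dy ∧ dw + (-4*x) dx ∧ dy ∧ dz + (-2*w) dy ∧ dz ∧ dw

For a 2-form omega = sum_{i<j} g_{ij} dx_i ∧ dx_j, the exterior derivative is
  d(omega) = sum_{i<j} d(g_{ij}) ∧ dx_i ∧ dx_j = sum_{i<j, k} (∂g_{ij}/∂x_k) dx_k ∧ dx_i ∧ dx_j.
Expand each term, using dx_k ∧ dx_i ∧ dx_j = sgn(permutation) dx_{(a)} ∧ dx_{(b)} ∧ dx_{(c)} with (a < b < c) sorted:
  d(-2*w^2) includes (∂/∂w)(-2*w^2) dw = (-4*w) dw, which multiplied by dx ∧ dz gives (-4*w) dx ∧ dz ∧ dw
  d(2*x*z - 2*y^2 - y*z) includes (∂/∂y)(2*x*z - 2*y^2 - y*z) dy = (-4*y - z) dy, which multiplied by dx ∧ dw gives (4*y + z) dx ∧ dy ∧ dw
  d(2*x*z - 2*y^2 - y*z) includes (∂/∂z)(2*x*z - 2*y^2 - y*z) dz = (2*x - y) dz, which multiplied by dx ∧ dw gives (-2*x + y) dx ∧ dz ∧ dw
  d(-w^2 - 2*x^2) includes (∂/∂x)(-w^2 - 2*x^2) dx = (-4*x) dx, which multiplied by dy ∧ dz gives (-4*x) dx ∧ dy ∧ dz
  d(-w^2 - 2*x^2) includes (∂/∂w)(-w^2 - 2*x^2) dw = (-2*w) dw, which multiplied by dy ∧ dz gives (-2*w) dy ∧ dz ∧ dw
Collecting like 3-forms: d(omega) = (-4*w - 2*x + y) dx ∧ dz ∧ dw + (4*y + z) dx ∧ dy ∧ dw + (-4*x) dx ∧ dy ∧ dz + (-2*w) dy ∧ dz ∧ dw.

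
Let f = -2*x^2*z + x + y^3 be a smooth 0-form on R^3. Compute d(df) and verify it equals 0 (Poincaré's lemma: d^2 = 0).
d(df) = 0

Step 1: df = sum_i (∂f/∂x_i) dx_i = (-4*x*z + 1) dx + (3*y^2) dy + (-2*x^2) dz.
Step 2: Apply d again. Using the 1-form formula, the coefficient of dx ∧ dy in d(df) is ∂^2 f/∂x ∂y - ∂^2 f/∂y ∂x = (0) - (0) = 0 (equality of mixed partials for smooth f).
Similarly for dx ∧ dz and dy ∧ dz — all coefficients vanish. So d(df) = 0.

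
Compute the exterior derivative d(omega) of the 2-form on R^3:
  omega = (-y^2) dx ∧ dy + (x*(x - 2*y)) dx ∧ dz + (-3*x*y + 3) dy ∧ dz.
d(omega) = (2*x - 3*y) dx ∧ dy ∧ dz

For a 2-form omega = sum_{i<j} g_{ij} dx_i ∧ dx_j, the exterior derivative is
  d(omega) = sum_{i<j} d(g_{ij}) ∧ dx_i ∧ dx_j = sum_{i<j, k} (∂g_{ij}/∂x_k) dx_k ∧ dx_i ∧ dx_j.
Expand each term, using dx_k ∧ dx_i ∧ dx_j = sgn(permutation) dx_{(a)} ∧ dx_{(b)} ∧ dx_{(c)} with (a < b < c) sorted:
  d(x*(x - 2*y)) includes (∂/∂y)(x*(x - 2*y)) dy = (-2*x) dy, which multiplied by dx ∧ dz gives (2*x) dx ∧ dy ∧ dz
  d(-3*x*y + 3) includes (∂/∂x)(-3*x*y + 3) dx = (-3*y) dx, which multiplied by dy ∧ dz gives (-3*y) dx ∧ dy ∧ dz
Collecting like 3-forms: d(omega) = (2*x - 3*y) dx ∧ dy ∧ dz.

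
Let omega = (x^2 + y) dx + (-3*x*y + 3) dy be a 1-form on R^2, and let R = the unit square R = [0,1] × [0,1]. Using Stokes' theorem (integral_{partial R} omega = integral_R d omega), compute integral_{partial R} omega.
integral_(partial R) omega = -5/2

Stokes: integral_partial_R omega = integral_R d omega with d omega = (∂Q/∂x - ∂P/∂y) dx ∧ dy.
  ∂Q/∂x = -3*y
  ∂P/∂y = 1
  integrand = ∂Q/∂x - ∂P/∂y = -3*y - 1.
Integrating over R: integral_0^1 integral_0^1 (-3*y - 1) dx dy = -5/2.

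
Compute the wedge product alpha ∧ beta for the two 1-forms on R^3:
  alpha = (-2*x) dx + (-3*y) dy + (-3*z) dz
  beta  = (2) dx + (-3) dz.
alpha ∧ beta = (6*x + 6*z) dx ∧ dz + (6*y) dx ∧ dy + (9*y) dy ∧ dz

Distribute the wedge, using dx_i ∧ dx_j = -dx_j ∧ dx_i and dx_i ∧ dx_i = 0. For each pair (i, j) with i < j, the coefficient of dx_i ∧ dx_j in alpha ∧ beta is (alpha_i * beta_j - alpha_j * beta_i). Collecting: alpha ∧ beta = (6*x + 6*z) dx ∧ dz + (6*y) dx ∧ dy + (9*y) dy ∧ dz.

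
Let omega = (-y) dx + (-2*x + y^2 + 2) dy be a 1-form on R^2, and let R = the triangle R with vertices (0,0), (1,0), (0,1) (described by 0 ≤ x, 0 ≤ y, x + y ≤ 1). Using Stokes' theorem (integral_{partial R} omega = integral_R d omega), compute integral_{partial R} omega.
integral_(partial R) omega = -1/2

Stokes: integral_partial_R omega = integral_R d omega with d omega = (∂Q/∂x - ∂P/∂y) dx ∧ dy.
  ∂Q/∂x = -2
  ∂P/∂y = -1
  integrand = ∂Q/∂x - ∂P/∂y = -1.
Integrating over R: integral_0^1 integral_0^{1-x} (-1) dy dx = -1/2.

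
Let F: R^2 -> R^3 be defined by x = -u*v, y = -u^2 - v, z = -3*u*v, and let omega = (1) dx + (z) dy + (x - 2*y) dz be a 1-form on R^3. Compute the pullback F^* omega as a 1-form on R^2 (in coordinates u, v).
F^* omega = (v*(3*u*v - 6*v - 1)) du + (u*(-6*u^2 + 3*u*v - 3*v - 1)) dv

Using F^*(f dg) = (f ∘ F) d(g ∘ F), substitute each coordinate x_i by F_i(u, v) in f_i, and replace dx_i by d F_i = (∂F_i/∂u) du + (∂F_i/∂v) dv.
  For the x component: f_1(F) = 1; d F_1 = (-v) du + (-u) dv
  For the y component: f_2(F) = -3*u*v; d F_2 = (-2*u) du + (-1) dv
  For the z component: f_3(F) = 2*u^2 - u*v + 2*v; d F_3 = (-3*v) du + (-3*u) dv
Combining and collecting du, dv coefficients:
  coeff of du: v*(3*u*v - 6*v - 1)
  coeff of dv: u*(-6*u^2 + 3*u*v - 3*v - 1)
F^* omega = (v*(3*u*v - 6*v - 1)) du + (u*(-6*u^2 + 3*u*v - 3*v - 1)) dv.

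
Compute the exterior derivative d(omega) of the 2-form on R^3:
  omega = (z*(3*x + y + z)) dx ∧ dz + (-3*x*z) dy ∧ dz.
d(omega) = (-4*z) dx ∧ dy ∧ dz

For a 2-form omega = sum_{i<j} g_{ij} dx_i ∧ dx_j, the exterior derivative is
  d(omega) = sum_{i<j} d(g_{ij}) ∧ dx_i ∧ dx_j = sum_{i<j, k} (∂g_{ij}/∂x_k) dx_k ∧ dx_i ∧ dx_j.
Expand each term, using dx_k ∧ dx_i ∧ dx_j = sgn(permutation) dx_{(a)} ∧ dx_{(b)} ∧ dx_{(c)} with (a < b < c) sorted:
  d(z*(3*x + y + z)) includes (∂/∂y)(z*(3*x + y + z)) dy = (z) dy, which multiplied by dx ∧ dz gives (-z) dx ∧ dy ∧ dz
  d(-3*x*z) includes (∂/∂x)(-3*x*z) dx = (-3*z) dx, which multiplied by dy ∧ dz gives (-3*z) dx ∧ dy ∧ dz
Collecting like 3-forms: d(omega) = (-4*z) dx ∧ dy ∧ dz.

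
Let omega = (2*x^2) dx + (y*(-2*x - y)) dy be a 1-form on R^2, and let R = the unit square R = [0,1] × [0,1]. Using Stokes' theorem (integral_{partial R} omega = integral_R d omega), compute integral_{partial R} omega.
integral_(partial R) omega = -1

Stokes: integral_partial_R omega = integral_R d omega with d omega = (∂Q/∂x - ∂P/∂y) dx ∧ dy.
  ∂Q/∂x = -2*y
  ∂P/∂y = 0
  integrand = ∂Q/∂x - ∂P/∂y = -2*y.
Integrating over R: integral_0^1 integral_0^1 (-2*y) dx dy = -1.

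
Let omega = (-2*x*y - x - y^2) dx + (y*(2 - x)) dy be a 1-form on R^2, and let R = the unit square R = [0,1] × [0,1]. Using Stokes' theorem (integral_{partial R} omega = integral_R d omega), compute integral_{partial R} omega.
integral_(partial R) omega = 3/2

Stokes: integral_partial_R omega = integral_R d omega with d omega = (∂Q/∂x - ∂P/∂y) dx ∧ dy.
  ∂Q/∂x = -y
  ∂P/∂y = -2*x - 2*y
  integrand = ∂Q/∂x - ∂P/∂y = 2*x + y.
Integrating over R: integral_0^1 integral_0^1 (2*x + y) dx dy = 3/2.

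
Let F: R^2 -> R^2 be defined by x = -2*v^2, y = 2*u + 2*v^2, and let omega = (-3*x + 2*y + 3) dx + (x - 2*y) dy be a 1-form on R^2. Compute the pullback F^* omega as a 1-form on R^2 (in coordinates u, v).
F^* omega = (-8*u - 12*v^2) du + (4*v*(-8*u - 16*v^2 - 3)) dv

Using F^*(f dg) = (f ∘ F) d(g ∘ F), substitute each coordinate x_i by F_i(u, v) in f_i, and replace dx_i by d F_i = (∂F_i/∂u) du + (∂F_i/∂v) dv.
  For the x component: f_1(F) = 4*u + 10*v^2 + 3; d F_1 = (0) du + (-4*v) dv
  For the y component: f_2(F) = -4*u - 6*v^2; d F_2 = (2) du + (4*v) dv
Combining and collecting du, dv coefficients:
  coeff of du: -8*u - 12*v^2
  coeff of dv: 4*v*(-8*u - 16*v^2 - 3)
F^* omega = (-8*u - 12*v^2) du + (4*v*(-8*u - 16*v^2 - 3)) dv.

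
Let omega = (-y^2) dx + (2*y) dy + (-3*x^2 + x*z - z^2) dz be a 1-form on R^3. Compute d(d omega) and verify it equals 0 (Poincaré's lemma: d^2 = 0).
d(d omega) = 0

Step 1: d omega = sum_{i<j} (∂f_j/∂x_i - ∂f_i/∂x_j) dx_i ∧ dx_j:
  coeff of dx ∧ dy: 2*y
  coeff of dx ∧ dz: -6*x + z
  coeff of dy ∧ dz: 0
Step 2: Apply d again to each 2-form coefficient. The only possible 3-form in R^3 is dx ∧ dy ∧ dz, with coefficient
  ∂(coeff of dy∧dz)/∂x - ∂(coeff of dx∧dz)/∂y + ∂(coeff of dx∧dy)/∂z
  = ∂/∂x (0) - ∂/∂y (-6*x + z) + ∂/∂z (2*y).
Each of these terms simplifies to sums of mixed partials that cancel in pairs. The result is 0 (by equality of mixed partials for smooth functions — Schwarz / Clairaut).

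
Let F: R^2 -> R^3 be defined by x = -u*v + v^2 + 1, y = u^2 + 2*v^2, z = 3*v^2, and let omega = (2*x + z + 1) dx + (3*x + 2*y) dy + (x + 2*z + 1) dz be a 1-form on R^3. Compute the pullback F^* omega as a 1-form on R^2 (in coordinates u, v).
F^* omega = (4*u^3 - 6*u^2*v + 16*u*v^2 + 6*u - 5*v^3 - 3*v) du + (10*u^2*v - 27*u*v^2 - 3*u + 80*v^3 + 30*v) dv

Using F^*(f dg) = (f ∘ F) d(g ∘ F), substitute each coordinate x_i by F_i(u, v) in f_i, and replace dx_i by d F_i = (∂F_i/∂u) du + (∂F_i/∂v) dv.
  For the x component: f_1(F) = -2*u*v + 5*v^2 + 3; d F_1 = (-v) du + (-u + 2*v) dv
  For the y component: f_2(F) = 2*u^2 - 3*u*v + 7*v^2 + 3; d F_2 = (2*u) du + (4*v) dv
  For the z component: f_3(F) = -u*v + 7*v^2 + 2; d F_3 = (0) du + (6*v) dv
Combining and collecting du, dv coefficients:
  coeff of du: 4*u^3 - 6*u^2*v + 16*u*v^2 + 6*u - 5*v^3 - 3*v
  coeff of dv: 10*u^2*v - 27*u*v^2 - 3*u + 80*v^3 + 30*v
F^* omega = (4*u^3 - 6*u^2*v + 16*u*v^2 + 6*u - 5*v^3 - 3*v) du + (10*u^2*v - 27*u*v^2 - 3*u + 80*v^3 + 30*v) dv.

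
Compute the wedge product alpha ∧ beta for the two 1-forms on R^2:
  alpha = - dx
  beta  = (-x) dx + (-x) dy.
alpha ∧ beta = (x) dx ∧ dy

Distribute the wedge, using dx_i ∧ dx_j = -dx_j ∧ dx_i and dx_i ∧ dx_i = 0. For each pair (i, j) with i < j, the coefficient of dx_i ∧ dx_j in alpha ∧ beta is (alpha_i * beta_j - alpha_j * beta_i). Collecting: alpha ∧ beta = (x) dx ∧ dy.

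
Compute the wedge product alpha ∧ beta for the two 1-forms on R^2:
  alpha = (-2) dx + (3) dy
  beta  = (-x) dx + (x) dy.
alpha ∧ beta = (x) dx ∧ dy

Distribute the wedge, using dx_i ∧ dx_j = -dx_j ∧ dx_i and dx_i ∧ dx_i = 0. For each pair (i, j) with i < j, the coefficient of dx_i ∧ dx_j in alpha ∧ beta is (alpha_i * beta_j - alpha_j * beta_i). Collecting: alpha ∧ beta = (x) dx ∧ dy.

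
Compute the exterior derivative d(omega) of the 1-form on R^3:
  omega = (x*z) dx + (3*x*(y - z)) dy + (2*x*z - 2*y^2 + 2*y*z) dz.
d(omega) = (3*y - 3*z) dx ∧ dy + (-x + 2*z) dx ∧ dz + (3*x - 4*y + 2*z) dy ∧ dz

For a 1-form omega = sum_i f_i dx_i, the exterior derivative is
  d(omega) = sum_{i < j} (∂f_j/∂x_i - ∂f_i/∂x_j) dx_i ∧ dx_j.
  coefficient of dx ∧ dy: ∂f_2/∂x - ∂f_1/∂y = ∂(3*x*(y - z))/∂x - ∂(x*z)/∂y = 3*y - 3*z
  coefficient of dx ∧ dz: ∂f_3/∂x - ∂f_1/∂z = ∂(2*x*z - 2*y^2 + 2*y*z)/∂x - ∂(x*z)/∂z = -x + 2*z
  coefficient of dy ∧ dz: ∂f_3/∂y - ∂f_2/∂z = ∂(2*x*z - 2*y^2 + 2*y*z)/∂y - ∂(3*x*(y - z))/∂z = 3*x - 4*y + 2*z
Assembling: d(omega) = (3*y - 3*z) dx ∧ dy + (-x + 2*z) dx ∧ dz + (3*x - 4*y + 2*z) dy ∧ dz.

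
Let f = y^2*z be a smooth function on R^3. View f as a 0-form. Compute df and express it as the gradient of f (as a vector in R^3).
df = (0) dx + (2*y*z) dy + (y^2) dz; grad f = (0, 2*y*z, y^2)

For a 0-form f, d f = (∂f/∂x) dx + (∂f/∂y) dy + (∂f/∂z) dz. The components of the vector representation are exactly the entries of grad f in Cartesian coordinates:
  ∂f/∂x = 0
  ∂f/∂y = 2*y*z
  ∂f/∂z = y^2.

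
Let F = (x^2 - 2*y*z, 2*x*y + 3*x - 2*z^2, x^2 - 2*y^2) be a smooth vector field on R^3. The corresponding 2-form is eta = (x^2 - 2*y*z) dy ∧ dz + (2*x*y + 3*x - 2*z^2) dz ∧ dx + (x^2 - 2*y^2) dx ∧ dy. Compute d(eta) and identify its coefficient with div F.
d(eta) = (4*x) dx ∧ dy ∧ dz; div F = 4*x

For a 2-form in R^3 of the form above, applying d gives a 3-form with coefficient ∂P/∂x + ∂Q/∂y + ∂R/∂z:
  ∂P/∂x = 2*x
  ∂Q/∂y = 2*x
  ∂R/∂z = 0
Sum = 4*x, which is exactly div F.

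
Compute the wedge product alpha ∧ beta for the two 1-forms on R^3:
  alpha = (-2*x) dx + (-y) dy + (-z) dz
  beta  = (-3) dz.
alpha ∧ beta = (6*x) dx ∧ dz + (3*y) dy ∧ dz

Distribute the wedge, using dx_i ∧ dx_j = -dx_j ∧ dx_i and dx_i ∧ dx_i = 0. For each pair (i, j) with i < j, the coefficient of dx_i ∧ dx_j in alpha ∧ beta is (alpha_i * beta_j - alpha_j * beta_i). Collecting: alpha ∧ beta = (6*x) dx ∧ dz + (3*y) dy ∧ dz.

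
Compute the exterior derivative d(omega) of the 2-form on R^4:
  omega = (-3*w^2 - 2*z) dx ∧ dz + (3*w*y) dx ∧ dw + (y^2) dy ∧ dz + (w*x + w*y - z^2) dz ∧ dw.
d(omega) = (-5*w) dx ∧ dz ∧ dw + (-3*w) dx ∧ dy ∧ dw + (w) dy ∧ dz ∧ dw

For a 2-form omega = sum_{i<j} g_{ij} dx_i ∧ dx_j, the exterior derivative is
  d(omega) = sum_{i<j} d(g_{ij}) ∧ dx_i ∧ dx_j = sum_{i<j, k} (∂g_{ij}/∂x_k) dx_k ∧ dx_i ∧ dx_j.
Expand each term, using dx_k ∧ dx_i ∧ dx_j = sgn(permutation) dx_{(a)} ∧ dx_{(b)} ∧ dx_{(c)} with (a < b < c) sorted:
  d(-3*w^2 - 2*z) includes (∂/∂w)(-3*w^2 - 2*z) dw = (-6*w) dw, which multiplied by dx ∧ dz gives (-6*w) dx ∧ dz ∧ dw
  d(3*w*y) includes (∂/∂y)(3*w*y) dy = (3*w) dy, which multiplied by dx ∧ dw gives (-3*w) dx ∧ dy ∧ dw
  d(w*x + w*y - z^2) includes (∂/∂x)(w*x + w*y - z^2) dx = (w) dx, which multiplied by dz ∧ dw gives (w) dx ∧ dz ∧ dw
  d(w*x + w*y - z^2) includes (∂/∂y)(w*x + w*y - z^2) dy = (w) dy, which multiplied by dz ∧ dw gives (w) dy ∧ dz ∧ dw
Collecting like 3-forms: d(omega) = (-5*w) dx ∧ dz ∧ dw + (-3*w) dx ∧ dy ∧ dw + (w) dy ∧ dz ∧ dw.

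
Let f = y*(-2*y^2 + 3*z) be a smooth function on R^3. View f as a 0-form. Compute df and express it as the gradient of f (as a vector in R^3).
df = (0) dx + (-6*y^2 + 3*z) dy + (3*y) dz; grad f = (0, -6*y^2 + 3*z, 3*y)

For a 0-form f, d f = (∂f/∂x) dx + (∂f/∂y) dy + (∂f/∂z) dz. The components of the vector representation are exactly the entries of grad f in Cartesian coordinates:
  ∂f/∂x = 0
  ∂f/∂y = -6*y^2 + 3*z
  ∂f/∂z = 3*y.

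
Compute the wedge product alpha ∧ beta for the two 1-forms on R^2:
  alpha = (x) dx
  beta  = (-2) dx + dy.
alpha ∧ beta = (x) dx ∧ dy

Distribute the wedge, using dx_i ∧ dx_j = -dx_j ∧ dx_i and dx_i ∧ dx_i = 0. For each pair (i, j) with i < j, the coefficient of dx_i ∧ dx_j in alpha ∧ beta is (alpha_i * beta_j - alpha_j * beta_i). Collecting: alpha ∧ beta = (x) dx ∧ dy.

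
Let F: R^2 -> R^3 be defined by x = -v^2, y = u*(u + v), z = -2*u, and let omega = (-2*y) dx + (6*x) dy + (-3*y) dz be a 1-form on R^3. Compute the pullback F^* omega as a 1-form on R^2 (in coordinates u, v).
F^* omega = (6*u^2 - 12*u*v^2 + 6*u*v - 6*v^3) du + (2*u*v*(2*u - v)) dv

Using F^*(f dg) = (f ∘ F) d(g ∘ F), substitute each coordinate x_i by F_i(u, v) in f_i, and replace dx_i by d F_i = (∂F_i/∂u) du + (∂F_i/∂v) dv.
  For the x component: f_1(F) = 2*u*(-u - v); d F_1 = (0) du + (-2*v) dv
  For the y component: f_2(F) = -6*v^2; d F_2 = (2*u + v) du + (u) dv
  For the z component: f_3(F) = 3*u*(-u - v); d F_3 = (-2) du + (0) dv
Combining and collecting du, dv coefficients:
  coeff of du: 6*u^2 - 12*u*v^2 + 6*u*v - 6*v^3
  coeff of dv: 2*u*v*(2*u - v)
F^* omega = (6*u^2 - 12*u*v^2 + 6*u*v - 6*v^3) du + (2*u*v*(2*u - v)) dv.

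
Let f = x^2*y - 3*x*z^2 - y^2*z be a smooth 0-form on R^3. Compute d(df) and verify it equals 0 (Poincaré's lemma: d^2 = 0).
d(df) = 0

Step 1: df = sum_i (∂f/∂x_i) dx_i = (2*x*y - 3*z^2) dx + (x^2 - 2*y*z) dy + (-6*x*z - y^2) dz.
Step 2: Apply d again. Using the 1-form formula, the coefficient of dx ∧ dy in d(df) is ∂^2 f/∂x ∂y - ∂^2 f/∂y ∂x = (2*x) - (2*x) = 0 (equality of mixed partials for smooth f).
Similarly for dx ∧ dz and dy ∧ dz — all coefficients vanish. So d(df) = 0.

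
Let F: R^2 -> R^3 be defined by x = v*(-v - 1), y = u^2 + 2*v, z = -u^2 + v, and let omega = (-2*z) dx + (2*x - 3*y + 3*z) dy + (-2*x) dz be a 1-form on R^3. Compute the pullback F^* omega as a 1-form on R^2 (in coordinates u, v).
F^* omega = (2*u*(-6*u^2 - 4*v^2 - 7*v)) du + (-4*u^2*v - 14*u^2 + 2*v^2 - 6*v) dv

Using F^*(f dg) = (f ∘ F) d(g ∘ F), substitute each coordinate x_i by F_i(u, v) in f_i, and replace dx_i by d F_i = (∂F_i/∂u) du + (∂F_i/∂v) dv.
  For the x component: f_1(F) = 2*u^2 - 2*v; d F_1 = (0) du + (-2*v - 1) dv
  For the y component: f_2(F) = -6*u^2 - 2*v^2 - 5*v; d F_2 = (2*u) du + (2) dv
  For the z component: f_3(F) = 2*v*(v + 1); d F_3 = (-2*u) du + (1) dv
Combining and collecting du, dv coefficients:
  coeff of du: 2*u*(-6*u^2 - 4*v^2 - 7*v)
  coeff of dv: -4*u^2*v - 14*u^2 + 2*v^2 - 6*v
F^* omega = (2*u*(-6*u^2 - 4*v^2 - 7*v)) du + (-4*u^2*v - 14*u^2 + 2*v^2 - 6*v) dv.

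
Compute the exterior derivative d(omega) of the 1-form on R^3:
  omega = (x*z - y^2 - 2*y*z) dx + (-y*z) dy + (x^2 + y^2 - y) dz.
d(omega) = (2*y + 2*z) dx ∧ dy + (x + 2*y) dx ∧ dz + (3*y - 1) dy ∧ dz

For a 1-form omega = sum_i f_i dx_i, the exterior derivative is
  d(omega) = sum_{i < j} (∂f_j/∂x_i - ∂f_i/∂x_j) dx_i ∧ dx_j.
  coefficient of dx ∧ dy: ∂f_2/∂x - ∂f_1/∂y = ∂(-y*z)/∂x - ∂(x*z - y^2 - 2*y*z)/∂y = 2*y + 2*z
  coefficient of dx ∧ dz: ∂f_3/∂x - ∂f_1/∂z = ∂(x^2 + y^2 - y)/∂x - ∂(x*z - y^2 - 2*y*z)/∂z = x + 2*y
  coefficient of dy ∧ dz: ∂f_3/∂y - ∂f_2/∂z = ∂(x^2 + y^2 - y)/∂y - ∂(-y*z)/∂z = 3*y - 1
Assembling: d(omega) = (2*y + 2*z) dx ∧ dy + (x + 2*y) dx ∧ dz + (3*y - 1) dy ∧ dz.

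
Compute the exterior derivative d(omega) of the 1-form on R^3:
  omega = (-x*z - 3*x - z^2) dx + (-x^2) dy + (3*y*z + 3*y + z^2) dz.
d(omega) = (-2*x) dx ∧ dy + (x + 2*z) dx ∧ dz + (3*z + 3) dy ∧ dz

For a 1-form omega = sum_i f_i dx_i, the exterior derivative is
  d(omega) = sum_{i < j} (∂f_j/∂x_i - ∂f_i/∂x_j) dx_i ∧ dx_j.
  coefficient of dx ∧ dy: ∂f_2/∂x - ∂f_1/∂y = ∂(-x^2)/∂x - ∂(-x*z - 3*x - z^2)/∂y = -2*x
  coefficient of dx ∧ dz: ∂f_3/∂x - ∂f_1/∂z = ∂(3*y*z + 3*y + z^2)/∂x - ∂(-x*z - 3*x - z^2)/∂z = x + 2*z
  coefficient of dy ∧ dz: ∂f_3/∂y - ∂f_2/∂z = ∂(3*y*z + 3*y + z^2)/∂y - ∂(-x^2)/∂z = 3*z + 3
Assembling: d(omega) = (-2*x) dx ∧ dy + (x + 2*z) dx ∧ dz + (3*z + 3) dy ∧ dz.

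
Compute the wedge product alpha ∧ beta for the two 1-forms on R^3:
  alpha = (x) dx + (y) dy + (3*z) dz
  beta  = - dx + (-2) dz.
alpha ∧ beta = (-2*x + 3*z) dx ∧ dz + (y) dx ∧ dy + (-2*y) dy ∧ dz

Distribute the wedge, using dx_i ∧ dx_j = -dx_j ∧ dx_i and dx_i ∧ dx_i = 0. For each pair (i, j) with i < j, the coefficient of dx_i ∧ dx_j in alpha ∧ beta is (alpha_i * beta_j - alpha_j * beta_i). Collecting: alpha ∧ beta = (-2*x + 3*z) dx ∧ dz + (y) dx ∧ dy + (-2*y) dy ∧ dz.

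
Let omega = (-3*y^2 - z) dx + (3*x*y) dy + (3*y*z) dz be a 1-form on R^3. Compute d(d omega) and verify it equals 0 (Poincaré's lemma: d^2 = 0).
d(d omega) = 0

Step 1: d omega = sum_{i<j} (∂f_j/∂x_i - ∂f_i/∂x_j) dx_i ∧ dx_j:
  coeff of dx ∧ dy: 9*y
  coeff of dx ∧ dz: 1
  coeff of dy ∧ dz: 3*z
Step 2: Apply d again to each 2-form coefficient. The only possible 3-form in R^3 is dx ∧ dy ∧ dz, with coefficient
  ∂(coeff of dy∧dz)/∂x - ∂(coeff of dx∧dz)/∂y + ∂(coeff of dx∧dy)/∂z
  = ∂/∂x (3*z) - ∂/∂y (1) + ∂/∂z (9*y).
Each of these terms simplifies to sums of mixed partials that cancel in pairs. The result is 0 (by equality of mixed partials for smooth functions — Schwarz / Clairaut).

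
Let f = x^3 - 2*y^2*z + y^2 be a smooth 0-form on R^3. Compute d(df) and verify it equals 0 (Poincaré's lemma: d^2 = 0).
d(df) = 0

Step 1: df = sum_i (∂f/∂x_i) dx_i = (3*x^2) dx + (2*y*(1 - 2*z)) dy + (-2*y^2) dz.
Step 2: Apply d again. Using the 1-form formula, the coefficient of dx ∧ dy in d(df) is ∂^2 f/∂x ∂y - ∂^2 f/∂y ∂x = (0) - (0) = 0 (equality of mixed partials for smooth f).
Similarly for dx ∧ dz and dy ∧ dz — all coefficients vanish. So d(df) = 0.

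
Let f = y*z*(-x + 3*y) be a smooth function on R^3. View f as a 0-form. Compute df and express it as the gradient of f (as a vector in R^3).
df = (-y*z) dx + (z*(-x + 6*y)) dy + (y*(-x + 3*y)) dz; grad f = (-y*z, z*(-x + 6*y), y*(-x + 3*y))

For a 0-form f, d f = (∂f/∂x) dx + (∂f/∂y) dy + (∂f/∂z) dz. The components of the vector representation are exactly the entries of grad f in Cartesian coordinates:
  ∂f/∂x = -y*z
  ∂f/∂y = z*(-x + 6*y)
  ∂f/∂z = y*(-x + 3*y).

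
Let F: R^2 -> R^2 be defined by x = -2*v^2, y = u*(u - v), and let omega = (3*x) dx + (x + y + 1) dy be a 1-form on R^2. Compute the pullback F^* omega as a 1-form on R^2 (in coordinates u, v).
F^* omega = (2*u^3 - 3*u^2*v - 3*u*v^2 + 2*u + 2*v^3 - v) du + (-u^3 + u^2*v + 2*u*v^2 - u + 24*v^3) dv

Using F^*(f dg) = (f ∘ F) d(g ∘ F), substitute each coordinate x_i by F_i(u, v) in f_i, and replace dx_i by d F_i = (∂F_i/∂u) du + (∂F_i/∂v) dv.
  For the x component: f_1(F) = -6*v^2; d F_1 = (0) du + (-4*v) dv
  For the y component: f_2(F) = u^2 - u*v - 2*v^2 + 1; d F_2 = (2*u - v) du + (-u) dv
Combining and collecting du, dv coefficients:
  coeff of du: 2*u^3 - 3*u^2*v - 3*u*v^2 + 2*u + 2*v^3 - v
  coeff of dv: -u^3 + u^2*v + 2*u*v^2 - u + 24*v^3
F^* omega = (2*u^3 - 3*u^2*v - 3*u*v^2 + 2*u + 2*v^3 - v) du + (-u^3 + u^2*v + 2*u*v^2 - u + 24*v^3) dv.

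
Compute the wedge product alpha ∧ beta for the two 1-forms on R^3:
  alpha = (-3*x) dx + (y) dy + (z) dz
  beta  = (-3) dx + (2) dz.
alpha ∧ beta = (-6*x + 3*z) dx ∧ dz + (3*y) dx ∧ dy + (2*y) dy ∧ dz

Distribute the wedge, using dx_i ∧ dx_j = -dx_j ∧ dx_i and dx_i ∧ dx_i = 0. For each pair (i, j) with i < j, the coefficient of dx_i ∧ dx_j in alpha ∧ beta is (alpha_i * beta_j - alpha_j * beta_i). Collecting: alpha ∧ beta = (-6*x + 3*z) dx ∧ dz + (3*y) dx ∧ dy + (2*y) dy ∧ dz.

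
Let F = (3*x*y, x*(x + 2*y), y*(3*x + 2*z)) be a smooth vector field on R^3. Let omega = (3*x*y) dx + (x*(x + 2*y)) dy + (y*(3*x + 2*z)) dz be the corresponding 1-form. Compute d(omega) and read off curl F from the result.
d(omega) = (3*x + 2*z) dy ∧ dz + (-3*y) dz ∧ dx + (-x + 2*y) dx ∧ dy; curl F = (3*x + 2*z, -3*y, -x + 2*y)

d omega = sum_{i<j} (∂f_j/∂x_i - ∂f_i/∂x_j) dx_i ∧ dx_j. Under the identification (dy ∧ dz, dz ∧ dx, dx ∧ dy) ↔ (e_x, e_y, e_z), the coefficients are exactly the components of curl F. Compute:
  ∂R/∂y - ∂Q/∂z = (3*x + 2*z) - (0) = 3*x + 2*z
  ∂P/∂z - ∂R/∂x = (0) - (3*y) = -3*y
  ∂Q/∂x - ∂P/∂y = (2*x + 2*y) - (3*x) = -x + 2*y.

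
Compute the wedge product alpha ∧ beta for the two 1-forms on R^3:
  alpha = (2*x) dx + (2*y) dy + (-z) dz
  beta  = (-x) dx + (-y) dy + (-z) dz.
alpha ∧ beta = (-3*x*z) dx ∧ dz + (-3*y*z) dy ∧ dz

Distribute the wedge, using dx_i ∧ dx_j = -dx_j ∧ dx_i and dx_i ∧ dx_i = 0. For each pair (i, j) with i < j, the coefficient of dx_i ∧ dx_j in alpha ∧ beta is (alpha_i * beta_j - alpha_j * beta_i). Collecting: alpha ∧ beta = (-3*x*z) dx ∧ dz + (-3*y*z) dy ∧ dz.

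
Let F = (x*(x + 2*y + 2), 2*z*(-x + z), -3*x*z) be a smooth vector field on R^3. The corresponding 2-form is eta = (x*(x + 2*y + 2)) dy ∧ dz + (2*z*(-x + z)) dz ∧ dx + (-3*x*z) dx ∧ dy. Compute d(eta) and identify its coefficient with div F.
d(eta) = (-x + 2*y + 2) dx ∧ dy ∧ dz; div F = -x + 2*y + 2

For a 2-form in R^3 of the form above, applying d gives a 3-form with coefficient ∂P/∂x + ∂Q/∂y + ∂R/∂z:
  ∂P/∂x = 2*x + 2*y + 2
  ∂Q/∂y = 0
  ∂R/∂z = -3*x
Sum = -x + 2*y + 2, which is exactly div F.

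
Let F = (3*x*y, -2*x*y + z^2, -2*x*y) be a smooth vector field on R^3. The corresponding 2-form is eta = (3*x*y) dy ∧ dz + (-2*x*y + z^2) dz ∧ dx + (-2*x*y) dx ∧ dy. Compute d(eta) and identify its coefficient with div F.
d(eta) = (-2*x + 3*y) dx ∧ dy ∧ dz; div F = -2*x + 3*y

For a 2-form in R^3 of the form above, applying d gives a 3-form with coefficient ∂P/∂x + ∂Q/∂y + ∂R/∂z:
  ∂P/∂x = 3*y
  ∂Q/∂y = -2*x
  ∂R/∂z = 0
Sum = -2*x + 3*y, which is exactly div F.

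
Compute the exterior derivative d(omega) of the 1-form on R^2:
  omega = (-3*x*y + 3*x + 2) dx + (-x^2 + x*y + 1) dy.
d(omega) = (x + y) dx ∧ dy

For a 1-form omega = sum_i f_i dx_i, the exterior derivative is
  d(omega) = sum_{i < j} (∂f_j/∂x_i - ∂f_i/∂x_j) dx_i ∧ dx_j.
  coefficient of dx ∧ dy: ∂f_2/∂x - ∂f_1/∂y = ∂(-x^2 + x*y + 1)/∂x - ∂(-3*x*y + 3*x + 2)/∂y = x + y
Assembling: d(omega) = (x + y) dx ∧ dy.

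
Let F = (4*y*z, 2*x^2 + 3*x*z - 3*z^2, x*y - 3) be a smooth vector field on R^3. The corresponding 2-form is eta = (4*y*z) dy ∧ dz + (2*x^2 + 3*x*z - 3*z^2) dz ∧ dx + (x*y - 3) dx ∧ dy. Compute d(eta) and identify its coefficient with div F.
d(eta) = (0) dx ∧ dy ∧ dz; div F = 0

For a 2-form in R^3 of the form above, applying d gives a 3-form with coefficient ∂P/∂x + ∂Q/∂y + ∂R/∂z:
  ∂P/∂x = 0
  ∂Q/∂y = 0
  ∂R/∂z = 0
Sum = 0, which is exactly div F.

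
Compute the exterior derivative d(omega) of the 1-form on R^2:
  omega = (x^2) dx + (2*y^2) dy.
d(omega) = 0

For a 1-form omega = sum_i f_i dx_i, the exterior derivative is
  d(omega) = sum_{i < j} (∂f_j/∂x_i - ∂f_i/∂x_j) dx_i ∧ dx_j.

Assembling: d(omega) = 0.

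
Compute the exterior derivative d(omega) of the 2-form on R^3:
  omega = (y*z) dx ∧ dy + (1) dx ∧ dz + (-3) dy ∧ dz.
d(omega) = (y) dx ∧ dy ∧ dz

For a 2-form omega = sum_{i<j} g_{ij} dx_i ∧ dx_j, the exterior derivative is
  d(omega) = sum_{i<j} d(g_{ij}) ∧ dx_i ∧ dx_j = sum_{i<j, k} (∂g_{ij}/∂x_k) dx_k ∧ dx_i ∧ dx_j.
Expand each term, using dx_k ∧ dx_i ∧ dx_j = sgn(permutation) dx_{(a)} ∧ dx_{(b)} ∧ dx_{(c)} with (a < b < c) sorted:
  d(y*z) includes (∂/∂z)(y*z) dz = (y) dz, which multiplied by dx ∧ dy gives (y) dx ∧ dy ∧ dz
Collecting like 3-forms: d(omega) = (y) dx ∧ dy ∧ dz.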